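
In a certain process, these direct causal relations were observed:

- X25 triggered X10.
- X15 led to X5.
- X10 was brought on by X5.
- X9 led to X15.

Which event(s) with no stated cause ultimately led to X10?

Tracing upstream from X10: X10 ← X5 ← X15 ← X9.
A separate upstream branch: X10 ← X25.
Each of those chain origins has no stated cause.

X25, X9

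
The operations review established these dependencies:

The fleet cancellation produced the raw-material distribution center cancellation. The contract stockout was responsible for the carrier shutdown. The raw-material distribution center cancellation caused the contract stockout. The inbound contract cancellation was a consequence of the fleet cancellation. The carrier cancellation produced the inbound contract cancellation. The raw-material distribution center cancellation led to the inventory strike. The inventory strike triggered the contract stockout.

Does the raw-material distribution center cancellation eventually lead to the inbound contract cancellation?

No

The raw-material distribution center cancellation leads to the inventory strike, the contract stockout, the carrier shutdown; the inbound contract cancellation is not among them.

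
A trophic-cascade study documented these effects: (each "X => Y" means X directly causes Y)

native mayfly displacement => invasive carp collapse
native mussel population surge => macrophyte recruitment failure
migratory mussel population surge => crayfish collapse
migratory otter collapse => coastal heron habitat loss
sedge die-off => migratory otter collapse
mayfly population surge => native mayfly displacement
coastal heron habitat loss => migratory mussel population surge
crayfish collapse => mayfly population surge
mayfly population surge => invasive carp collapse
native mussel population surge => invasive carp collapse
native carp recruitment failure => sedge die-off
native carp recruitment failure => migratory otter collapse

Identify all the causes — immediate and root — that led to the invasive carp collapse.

the coastal heron habitat loss, the crayfish collapse, the mayfly population surge, the migratory mussel population surge, the migratory otter collapse, the native carp recruitment failure, the native mayfly displacement, the native mussel population surge, the sedge die-off

Immediate causes of the invasive carp collapse: the native mussel population surge, the mayfly population surge, the native mayfly displacement.
Further upstream: the native carp recruitment failure, the sedge die-off, the migratory otter collapse, the coastal heron habitat loss, the migratory mussel population surge, the crayfish collapse.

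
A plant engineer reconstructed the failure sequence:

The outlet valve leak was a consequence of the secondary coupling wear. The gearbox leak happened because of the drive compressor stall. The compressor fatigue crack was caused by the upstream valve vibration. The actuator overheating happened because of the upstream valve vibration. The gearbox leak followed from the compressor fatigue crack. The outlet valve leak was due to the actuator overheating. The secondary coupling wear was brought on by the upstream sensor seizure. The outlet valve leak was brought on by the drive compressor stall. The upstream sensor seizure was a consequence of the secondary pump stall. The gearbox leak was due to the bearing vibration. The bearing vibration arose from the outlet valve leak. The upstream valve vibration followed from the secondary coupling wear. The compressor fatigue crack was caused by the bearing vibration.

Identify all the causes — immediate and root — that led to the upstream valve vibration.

the secondary coupling wear, the secondary pump stall, the upstream sensor seizure

Immediate cause of the upstream valve vibration: the secondary coupling wear.
Further upstream: the secondary pump stall, the upstream sensor seizure.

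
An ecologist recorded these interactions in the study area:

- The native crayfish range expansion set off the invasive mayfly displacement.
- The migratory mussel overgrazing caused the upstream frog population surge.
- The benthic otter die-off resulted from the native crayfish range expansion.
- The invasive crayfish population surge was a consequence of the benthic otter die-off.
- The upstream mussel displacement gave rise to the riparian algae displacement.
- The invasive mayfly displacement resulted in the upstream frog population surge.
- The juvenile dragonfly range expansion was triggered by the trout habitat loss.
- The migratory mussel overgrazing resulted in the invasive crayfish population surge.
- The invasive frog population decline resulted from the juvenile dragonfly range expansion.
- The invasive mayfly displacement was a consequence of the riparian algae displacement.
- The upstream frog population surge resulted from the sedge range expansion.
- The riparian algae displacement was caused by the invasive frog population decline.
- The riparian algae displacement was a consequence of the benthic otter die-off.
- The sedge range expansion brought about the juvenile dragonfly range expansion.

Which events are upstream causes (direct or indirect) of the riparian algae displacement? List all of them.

Immediate causes of the riparian algae displacement: the upstream mussel displacement, the benthic otter die-off, the invasive frog population decline.
Further upstream: the sedge range expansion, the native crayfish range expansion, the trout habitat loss, the juvenile dragonfly range expansion.

the benthic otter die-off, the invasive frog population decline, the juvenile dragonfly range expansion, the native crayfish range expansion, the sedge range expansion, the trout habitat loss, the upstream mussel displacement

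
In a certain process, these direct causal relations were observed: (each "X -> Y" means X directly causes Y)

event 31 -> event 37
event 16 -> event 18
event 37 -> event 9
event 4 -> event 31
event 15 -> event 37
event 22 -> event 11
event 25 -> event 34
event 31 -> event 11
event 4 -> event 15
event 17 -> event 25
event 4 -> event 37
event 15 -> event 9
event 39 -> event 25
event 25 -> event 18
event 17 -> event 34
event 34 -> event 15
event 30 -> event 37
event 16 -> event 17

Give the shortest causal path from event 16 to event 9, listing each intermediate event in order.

event 16 → event 17
event 17 → event 34
event 34 → event 15
event 15 → event 9
Length: 4 steps.

event 16 → event 17 → event 34 → event 15 → event 9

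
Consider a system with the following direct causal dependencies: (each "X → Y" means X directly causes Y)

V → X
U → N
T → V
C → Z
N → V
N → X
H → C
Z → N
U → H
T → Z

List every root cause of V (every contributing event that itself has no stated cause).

T, U

Tracing upstream from V: V ← N ← U.
A separate upstream branch: V ← T.
Each of those chain origins has no stated cause.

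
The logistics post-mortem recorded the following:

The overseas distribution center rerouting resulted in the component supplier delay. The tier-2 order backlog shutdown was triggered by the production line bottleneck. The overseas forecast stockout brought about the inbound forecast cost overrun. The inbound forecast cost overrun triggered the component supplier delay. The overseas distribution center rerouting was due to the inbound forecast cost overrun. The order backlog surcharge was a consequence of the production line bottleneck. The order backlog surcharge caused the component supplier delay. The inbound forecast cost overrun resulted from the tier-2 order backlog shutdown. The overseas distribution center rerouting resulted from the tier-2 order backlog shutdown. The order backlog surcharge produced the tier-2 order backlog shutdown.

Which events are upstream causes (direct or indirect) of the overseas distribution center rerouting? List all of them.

the inbound forecast cost overrun, the order backlog surcharge, the overseas forecast stockout, the production line bottleneck, the tier-2 order backlog shutdown

Immediate causes of the overseas distribution center rerouting: the tier-2 order backlog shutdown, the inbound forecast cost overrun.
Further upstream: the overseas forecast stockout, the production line bottleneck, the order backlog surcharge.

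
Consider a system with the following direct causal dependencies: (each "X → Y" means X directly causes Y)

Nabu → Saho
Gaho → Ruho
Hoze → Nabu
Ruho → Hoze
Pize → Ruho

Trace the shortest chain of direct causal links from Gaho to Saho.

Gaho → Ruho → Hoze → Nabu → Saho

Gaho → Ruho
Ruho → Hoze
Hoze → Nabu
Nabu → Saho
Length: 4 steps.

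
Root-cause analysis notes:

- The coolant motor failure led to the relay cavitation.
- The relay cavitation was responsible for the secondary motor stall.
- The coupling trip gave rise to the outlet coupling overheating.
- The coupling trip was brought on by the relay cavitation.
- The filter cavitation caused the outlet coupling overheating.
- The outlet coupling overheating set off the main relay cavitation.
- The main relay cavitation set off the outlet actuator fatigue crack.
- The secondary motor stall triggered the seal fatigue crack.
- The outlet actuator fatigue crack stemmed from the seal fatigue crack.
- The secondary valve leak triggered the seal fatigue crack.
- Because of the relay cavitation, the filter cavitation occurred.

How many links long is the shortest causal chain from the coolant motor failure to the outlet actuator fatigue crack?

Shortest chain: the coolant motor failure → the relay cavitation → the secondary motor stall → the seal fatigue crack → the outlet actuator fatigue crack.

4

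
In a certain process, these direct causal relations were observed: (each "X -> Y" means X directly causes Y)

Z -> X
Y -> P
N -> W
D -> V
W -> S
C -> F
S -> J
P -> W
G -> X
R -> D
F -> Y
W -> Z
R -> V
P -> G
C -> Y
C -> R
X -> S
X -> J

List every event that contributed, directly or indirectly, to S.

C, F, G, N, P, W, X, Y, Z

Immediate causes of S: W, X.
Further upstream: C, F, Y, P, Z, G, N.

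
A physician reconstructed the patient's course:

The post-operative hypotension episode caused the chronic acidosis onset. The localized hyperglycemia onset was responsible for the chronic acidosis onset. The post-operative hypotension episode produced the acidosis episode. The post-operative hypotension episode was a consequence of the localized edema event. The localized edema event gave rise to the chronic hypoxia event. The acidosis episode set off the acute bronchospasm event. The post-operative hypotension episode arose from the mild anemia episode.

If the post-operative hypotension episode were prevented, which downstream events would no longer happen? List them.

Downstream of the post-operative hypotension episode: the chronic acidosis onset, the acidosis episode, the acute bronchospasm event.
Of those, still caused via another path: the chronic acidosis onset.
The remainder have no surviving cause.

the acidosis episode, the acute bronchospasm event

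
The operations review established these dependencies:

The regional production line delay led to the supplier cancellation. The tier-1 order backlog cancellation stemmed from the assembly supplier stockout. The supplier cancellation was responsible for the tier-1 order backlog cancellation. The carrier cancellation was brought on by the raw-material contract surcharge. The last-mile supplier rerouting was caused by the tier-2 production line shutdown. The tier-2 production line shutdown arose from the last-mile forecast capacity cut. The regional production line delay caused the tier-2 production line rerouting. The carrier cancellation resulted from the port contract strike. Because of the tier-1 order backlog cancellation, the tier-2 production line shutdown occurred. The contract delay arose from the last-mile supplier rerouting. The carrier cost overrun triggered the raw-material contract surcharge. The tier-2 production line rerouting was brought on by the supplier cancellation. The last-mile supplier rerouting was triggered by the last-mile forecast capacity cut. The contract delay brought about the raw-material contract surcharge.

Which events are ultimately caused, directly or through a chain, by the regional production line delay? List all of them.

Direct effects: the supplier cancellation, the tier-2 production line rerouting.
2 steps out: the tier-1 order backlog cancellation.
3 steps out: the tier-2 production line shutdown.
4 steps out: the last-mile supplier rerouting.
5 steps out: the contract delay.
6 steps out: the raw-material contract surcharge.
7 steps out: the carrier cancellation.
Not reachable from it: the port contract strike, the last-mile forecast capacity cut, the assembly supplier stockout, the carrier cost overrun.

the carrier cancellation, the contract delay, the last-mile supplier rerouting, the raw-material contract surcharge, the supplier cancellation, the tier-1 order backlog cancellation, the tier-2 production line rerouting, the tier-2 production line shutdown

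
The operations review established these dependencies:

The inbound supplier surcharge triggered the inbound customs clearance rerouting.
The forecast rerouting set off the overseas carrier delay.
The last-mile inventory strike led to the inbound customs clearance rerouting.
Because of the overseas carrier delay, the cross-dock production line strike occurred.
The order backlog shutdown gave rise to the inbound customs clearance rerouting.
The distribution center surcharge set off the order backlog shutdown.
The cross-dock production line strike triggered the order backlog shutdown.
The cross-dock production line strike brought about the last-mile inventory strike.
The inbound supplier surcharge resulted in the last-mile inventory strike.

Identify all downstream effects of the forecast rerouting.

Direct effects: the overseas carrier delay.
2 steps out: the cross-dock production line strike.
3 steps out: the last-mile inventory strike, the order backlog shutdown.
4 steps out: the inbound customs clearance rerouting.
Not reachable from it: the distribution center surcharge, the inbound supplier surcharge.

the cross-dock production line strike, the inbound customs clearance rerouting, the last-mile inventory strike, the order backlog shutdown, the overseas carrier delay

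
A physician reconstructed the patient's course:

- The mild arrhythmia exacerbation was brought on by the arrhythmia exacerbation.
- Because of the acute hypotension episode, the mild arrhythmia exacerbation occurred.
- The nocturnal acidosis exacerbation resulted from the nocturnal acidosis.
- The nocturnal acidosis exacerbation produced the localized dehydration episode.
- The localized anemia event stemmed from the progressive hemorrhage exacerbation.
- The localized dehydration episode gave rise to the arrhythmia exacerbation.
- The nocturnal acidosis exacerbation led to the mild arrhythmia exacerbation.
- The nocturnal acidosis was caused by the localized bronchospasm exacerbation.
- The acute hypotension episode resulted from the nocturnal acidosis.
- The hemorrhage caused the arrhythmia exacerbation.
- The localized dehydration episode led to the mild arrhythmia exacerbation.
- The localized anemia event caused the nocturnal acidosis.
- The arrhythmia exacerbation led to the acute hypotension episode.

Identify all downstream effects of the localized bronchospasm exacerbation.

Direct effects: the nocturnal acidosis.
2 steps out: the nocturnal acidosis exacerbation, the acute hypotension episode.
3 steps out: the localized dehydration episode, the mild arrhythmia exacerbation.
4 steps out: the arrhythmia exacerbation.
Not reachable from it: the hemorrhage, the progressive hemorrhage exacerbation, the localized anemia event.

the acute hypotension episode, the arrhythmia exacerbation, the localized dehydration episode, the mild arrhythmia exacerbation, the nocturnal acidosis, the nocturnal acidosis exacerbation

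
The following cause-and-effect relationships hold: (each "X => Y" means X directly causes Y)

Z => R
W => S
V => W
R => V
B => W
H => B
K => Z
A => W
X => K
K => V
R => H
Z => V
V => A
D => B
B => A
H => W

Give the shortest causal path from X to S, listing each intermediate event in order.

X → K → V → W → S

X → K
K → V
V → W
W → S
Length: 4 steps.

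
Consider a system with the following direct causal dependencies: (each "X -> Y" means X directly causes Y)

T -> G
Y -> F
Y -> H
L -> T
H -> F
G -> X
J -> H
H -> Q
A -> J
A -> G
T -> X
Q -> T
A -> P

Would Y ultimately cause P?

Y leads to H, Q, F, T, G, X; P is not among them.

No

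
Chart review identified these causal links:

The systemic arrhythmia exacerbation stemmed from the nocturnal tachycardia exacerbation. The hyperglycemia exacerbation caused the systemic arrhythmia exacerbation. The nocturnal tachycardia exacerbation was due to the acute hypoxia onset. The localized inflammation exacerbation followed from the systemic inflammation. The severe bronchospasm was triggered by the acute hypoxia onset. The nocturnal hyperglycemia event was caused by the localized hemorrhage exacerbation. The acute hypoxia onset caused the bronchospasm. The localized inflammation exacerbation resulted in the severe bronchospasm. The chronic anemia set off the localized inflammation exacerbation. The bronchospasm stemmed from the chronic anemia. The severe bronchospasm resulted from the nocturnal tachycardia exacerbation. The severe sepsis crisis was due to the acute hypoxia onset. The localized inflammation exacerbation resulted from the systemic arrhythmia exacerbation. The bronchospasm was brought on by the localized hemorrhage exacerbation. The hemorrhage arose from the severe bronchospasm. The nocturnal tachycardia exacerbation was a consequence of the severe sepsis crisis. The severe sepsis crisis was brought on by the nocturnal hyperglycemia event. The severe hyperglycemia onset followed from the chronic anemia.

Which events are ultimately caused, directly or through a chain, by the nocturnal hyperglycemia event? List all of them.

the hemorrhage, the localized inflammation exacerbation, the nocturnal tachycardia exacerbation, the severe bronchospasm, the severe sepsis crisis, the systemic arrhythmia exacerbation

Direct effects: the severe sepsis crisis.
2 steps out: the nocturnal tachycardia exacerbation.
3 steps out: the systemic arrhythmia exacerbation, the severe bronchospasm.
4 steps out: the localized inflammation exacerbation, the hemorrhage.
Not reachable from it: the localized hemorrhage exacerbation, the acute hypoxia onset, the systemic inflammation, the chronic anemia, the bronchospasm, the hyperglycemia exacerbation, the severe hyperglycemia onset.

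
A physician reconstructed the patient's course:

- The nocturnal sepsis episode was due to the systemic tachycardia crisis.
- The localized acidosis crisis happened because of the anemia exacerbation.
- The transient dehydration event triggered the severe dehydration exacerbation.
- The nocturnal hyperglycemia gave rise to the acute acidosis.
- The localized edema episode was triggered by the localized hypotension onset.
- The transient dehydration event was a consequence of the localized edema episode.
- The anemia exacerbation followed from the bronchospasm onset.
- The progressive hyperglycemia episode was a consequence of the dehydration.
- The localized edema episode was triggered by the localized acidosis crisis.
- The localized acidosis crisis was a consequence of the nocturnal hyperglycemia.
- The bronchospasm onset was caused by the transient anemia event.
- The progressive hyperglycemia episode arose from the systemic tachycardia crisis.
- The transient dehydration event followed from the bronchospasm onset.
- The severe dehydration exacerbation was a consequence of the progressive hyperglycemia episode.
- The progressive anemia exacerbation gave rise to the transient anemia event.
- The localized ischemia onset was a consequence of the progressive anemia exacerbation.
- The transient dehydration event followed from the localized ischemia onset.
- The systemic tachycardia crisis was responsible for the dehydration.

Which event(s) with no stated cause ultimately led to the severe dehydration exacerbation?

Tracing upstream from the severe dehydration exacerbation: the severe dehydration exacerbation ← the transient dehydration event ← the localized ischemia onset ← the progressive anemia exacerbation.
A separate upstream branch: the severe dehydration exacerbation ← the transient dehydration event ← the localized edema episode ← the localized acidosis crisis ← the nocturnal hyperglycemia.
A separate upstream branch: the severe dehydration exacerbation ← the transient dehydration event ← the localized edema episode ← the localized hypotension onset.
A separate upstream branch: the severe dehydration exacerbation ← the progressive hyperglycemia episode ← the systemic tachycardia crisis.
Each of those chain origins has no stated cause.

the localized hypotension onset, the nocturnal hyperglycemia, the progressive anemia exacerbation, the systemic tachycardia crisis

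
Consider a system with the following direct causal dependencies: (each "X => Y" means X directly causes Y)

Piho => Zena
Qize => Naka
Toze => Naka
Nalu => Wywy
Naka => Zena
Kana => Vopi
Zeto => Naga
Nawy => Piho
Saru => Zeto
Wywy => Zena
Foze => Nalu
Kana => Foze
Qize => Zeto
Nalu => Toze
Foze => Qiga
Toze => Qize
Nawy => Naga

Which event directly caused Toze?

Upstream contributors include Kana, Foze, but only Nalu feeds directly into Toze.

Nalu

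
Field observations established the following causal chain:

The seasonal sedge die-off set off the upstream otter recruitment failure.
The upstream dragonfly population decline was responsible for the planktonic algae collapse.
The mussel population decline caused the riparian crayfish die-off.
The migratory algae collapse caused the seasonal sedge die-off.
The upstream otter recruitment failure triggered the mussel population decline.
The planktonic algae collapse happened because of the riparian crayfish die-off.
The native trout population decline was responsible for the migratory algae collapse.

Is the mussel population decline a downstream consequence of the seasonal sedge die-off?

Yes

There is a causal chain: the seasonal sedge die-off → the upstream otter recruitment failure → the mussel population decline.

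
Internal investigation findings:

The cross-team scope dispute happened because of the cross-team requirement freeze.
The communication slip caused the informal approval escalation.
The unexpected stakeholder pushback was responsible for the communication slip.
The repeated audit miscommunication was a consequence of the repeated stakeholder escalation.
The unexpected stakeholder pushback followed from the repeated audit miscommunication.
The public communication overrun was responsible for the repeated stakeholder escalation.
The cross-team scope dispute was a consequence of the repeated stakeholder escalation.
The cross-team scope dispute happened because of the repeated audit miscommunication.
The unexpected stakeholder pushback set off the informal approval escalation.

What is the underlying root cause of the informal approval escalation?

the public communication overrun

Tracing upstream from the informal approval escalation: the informal approval escalation ← the unexpected stakeholder pushback ← the repeated audit miscommunication ← the repeated stakeholder escalation ← the public communication overrun.
The public communication overrun has no stated cause, so it is the root.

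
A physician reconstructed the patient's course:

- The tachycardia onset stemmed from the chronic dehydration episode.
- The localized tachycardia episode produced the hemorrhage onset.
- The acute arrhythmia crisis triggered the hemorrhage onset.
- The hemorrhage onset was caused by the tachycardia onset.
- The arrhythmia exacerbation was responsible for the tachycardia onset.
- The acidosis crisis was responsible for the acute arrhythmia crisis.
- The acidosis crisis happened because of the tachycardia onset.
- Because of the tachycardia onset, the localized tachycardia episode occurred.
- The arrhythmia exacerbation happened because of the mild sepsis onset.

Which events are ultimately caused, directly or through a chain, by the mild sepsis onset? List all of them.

the acidosis crisis, the acute arrhythmia crisis, the arrhythmia exacerbation, the hemorrhage onset, the localized tachycardia episode, the tachycardia onset

Direct effects: the arrhythmia exacerbation.
2 steps out: the tachycardia onset.
3 steps out: the localized tachycardia episode, the acidosis crisis, the hemorrhage onset.
4 steps out: the acute arrhythmia crisis.
Not reachable from it: the chronic dehydration episode.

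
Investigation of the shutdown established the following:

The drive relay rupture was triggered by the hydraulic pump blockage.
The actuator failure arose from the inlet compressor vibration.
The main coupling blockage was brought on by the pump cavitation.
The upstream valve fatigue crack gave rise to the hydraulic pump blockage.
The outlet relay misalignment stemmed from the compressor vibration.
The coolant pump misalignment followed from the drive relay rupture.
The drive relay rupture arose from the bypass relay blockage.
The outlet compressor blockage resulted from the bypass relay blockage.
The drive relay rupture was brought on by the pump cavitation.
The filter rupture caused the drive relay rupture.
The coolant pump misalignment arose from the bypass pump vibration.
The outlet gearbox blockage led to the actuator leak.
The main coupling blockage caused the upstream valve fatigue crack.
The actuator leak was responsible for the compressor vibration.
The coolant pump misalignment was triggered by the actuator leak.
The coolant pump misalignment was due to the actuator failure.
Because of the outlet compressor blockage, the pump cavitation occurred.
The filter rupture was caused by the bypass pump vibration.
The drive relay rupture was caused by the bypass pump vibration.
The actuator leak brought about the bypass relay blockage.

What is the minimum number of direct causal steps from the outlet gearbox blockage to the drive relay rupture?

3

Shortest chain: the outlet gearbox blockage → the actuator leak → the bypass relay blockage → the drive relay rupture.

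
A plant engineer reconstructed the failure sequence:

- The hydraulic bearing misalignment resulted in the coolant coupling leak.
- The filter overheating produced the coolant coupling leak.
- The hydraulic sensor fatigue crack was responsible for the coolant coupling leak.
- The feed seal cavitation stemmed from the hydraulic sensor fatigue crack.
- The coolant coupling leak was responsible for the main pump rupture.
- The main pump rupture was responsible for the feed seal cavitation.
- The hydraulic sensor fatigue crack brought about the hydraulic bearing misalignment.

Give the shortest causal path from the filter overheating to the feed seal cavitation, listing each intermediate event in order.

the filter overheating → the coolant coupling leak → the main pump rupture → the feed seal cavitation

the filter overheating → the coolant coupling leak
the coolant coupling leak → the main pump rupture
the main pump rupture → the feed seal cavitation
Length: 3 steps.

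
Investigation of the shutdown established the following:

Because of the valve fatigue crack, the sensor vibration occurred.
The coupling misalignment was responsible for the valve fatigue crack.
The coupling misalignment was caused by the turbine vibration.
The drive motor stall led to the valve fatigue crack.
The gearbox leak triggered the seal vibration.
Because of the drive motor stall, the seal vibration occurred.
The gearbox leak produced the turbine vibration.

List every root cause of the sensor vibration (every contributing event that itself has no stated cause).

Tracing upstream from the sensor vibration: the sensor vibration ← the valve fatigue crack ← the drive motor stall.
A separate upstream branch: the sensor vibration ← the valve fatigue crack ← the coupling misalignment ← the turbine vibration ← the gearbox leak.
Each of those chain origins has no stated cause.

the drive motor stall, the gearbox leak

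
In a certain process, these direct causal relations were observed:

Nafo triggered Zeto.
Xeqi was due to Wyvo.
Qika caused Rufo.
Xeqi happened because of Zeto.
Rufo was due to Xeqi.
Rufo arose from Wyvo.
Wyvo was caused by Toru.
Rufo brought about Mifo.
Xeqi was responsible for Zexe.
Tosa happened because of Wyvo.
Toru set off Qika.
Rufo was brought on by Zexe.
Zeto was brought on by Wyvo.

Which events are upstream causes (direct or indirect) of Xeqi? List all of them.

Immediate causes of Xeqi: Wyvo, Zeto.
Further upstream: Toru, Nafo.

Nafo, Toru, Wyvo, Zeto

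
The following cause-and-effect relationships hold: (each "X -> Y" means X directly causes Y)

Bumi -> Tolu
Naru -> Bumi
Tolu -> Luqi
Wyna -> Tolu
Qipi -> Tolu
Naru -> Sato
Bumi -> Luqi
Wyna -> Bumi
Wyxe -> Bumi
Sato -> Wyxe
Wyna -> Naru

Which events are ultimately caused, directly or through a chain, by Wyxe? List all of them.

Direct effects: Bumi.
2 steps out: Tolu, Luqi.
Not reachable from it: Wyna, Naru, Sato, Qipi.

Bumi, Luqi, Tolu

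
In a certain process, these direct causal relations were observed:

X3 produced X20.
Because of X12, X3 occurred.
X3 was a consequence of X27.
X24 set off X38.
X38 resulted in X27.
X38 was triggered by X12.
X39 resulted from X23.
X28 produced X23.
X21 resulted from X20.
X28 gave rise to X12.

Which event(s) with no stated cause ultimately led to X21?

X24, X28

Tracing upstream from X21: X21 ← X20 ← X3 ← X12 ← X28.
A separate upstream branch: X21 ← X20 ← X3 ← X27 ← X38 ← X24.
Each of those chain origins has no stated cause.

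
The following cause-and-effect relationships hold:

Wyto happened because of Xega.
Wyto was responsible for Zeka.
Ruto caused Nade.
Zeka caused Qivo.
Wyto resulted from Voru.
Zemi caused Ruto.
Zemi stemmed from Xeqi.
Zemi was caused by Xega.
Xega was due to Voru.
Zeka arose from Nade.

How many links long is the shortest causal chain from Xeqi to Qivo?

Shortest chain: Xeqi → Zemi → Ruto → Nade → Zeka → Qivo.

5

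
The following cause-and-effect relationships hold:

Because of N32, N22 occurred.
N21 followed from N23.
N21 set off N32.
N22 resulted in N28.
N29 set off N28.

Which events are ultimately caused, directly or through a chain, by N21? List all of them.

N22, N28, N32

Direct effects: N32.
2 steps out: N22.
3 steps out: N28.
Not reachable from it: N23, N29.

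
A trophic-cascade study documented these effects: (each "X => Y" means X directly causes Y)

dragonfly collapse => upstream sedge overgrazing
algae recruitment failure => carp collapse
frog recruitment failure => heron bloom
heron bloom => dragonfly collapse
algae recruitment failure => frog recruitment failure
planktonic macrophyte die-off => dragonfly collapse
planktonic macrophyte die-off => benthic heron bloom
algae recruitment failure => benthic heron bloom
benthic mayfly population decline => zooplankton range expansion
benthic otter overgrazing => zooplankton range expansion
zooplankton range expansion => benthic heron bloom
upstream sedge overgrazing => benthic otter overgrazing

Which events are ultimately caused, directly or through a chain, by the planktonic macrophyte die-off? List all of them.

the benthic heron bloom, the benthic otter overgrazing, the dragonfly collapse, the upstream sedge overgrazing, the zooplankton range expansion

Direct effects: the dragonfly collapse, the benthic heron bloom.
2 steps out: the upstream sedge overgrazing.
3 steps out: the benthic otter overgrazing.
4 steps out: the zooplankton range expansion.
Not reachable from it: the algae recruitment failure, the frog recruitment failure, the benthic mayfly population decline, the carp collapse, the heron bloom.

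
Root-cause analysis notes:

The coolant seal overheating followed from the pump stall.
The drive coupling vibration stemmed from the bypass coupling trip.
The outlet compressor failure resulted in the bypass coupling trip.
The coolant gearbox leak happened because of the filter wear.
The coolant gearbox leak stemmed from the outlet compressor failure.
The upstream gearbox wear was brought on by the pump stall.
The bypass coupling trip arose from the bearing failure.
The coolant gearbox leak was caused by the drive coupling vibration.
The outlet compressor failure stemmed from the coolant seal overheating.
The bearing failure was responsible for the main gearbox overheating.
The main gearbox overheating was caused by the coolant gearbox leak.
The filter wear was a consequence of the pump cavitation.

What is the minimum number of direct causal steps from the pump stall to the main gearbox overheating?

Shortest chain: the pump stall → the coolant seal overheating → the outlet compressor failure → the coolant gearbox leak → the main gearbox overheating.

4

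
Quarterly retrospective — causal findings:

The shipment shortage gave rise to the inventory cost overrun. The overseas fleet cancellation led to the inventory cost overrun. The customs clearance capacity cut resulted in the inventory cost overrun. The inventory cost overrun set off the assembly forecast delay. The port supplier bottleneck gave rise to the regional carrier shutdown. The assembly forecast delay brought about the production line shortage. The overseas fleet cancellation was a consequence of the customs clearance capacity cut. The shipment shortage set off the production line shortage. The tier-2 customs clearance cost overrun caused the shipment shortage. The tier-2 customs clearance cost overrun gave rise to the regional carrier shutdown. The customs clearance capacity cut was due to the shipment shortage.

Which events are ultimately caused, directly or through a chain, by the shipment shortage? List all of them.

the assembly forecast delay, the customs clearance capacity cut, the inventory cost overrun, the overseas fleet cancellation, the production line shortage

Direct effects: the customs clearance capacity cut, the inventory cost overrun, the production line shortage.
2 steps out: the overseas fleet cancellation, the assembly forecast delay.
Not reachable from it: the tier-2 customs clearance cost overrun, the port supplier bottleneck, the regional carrier shutdown.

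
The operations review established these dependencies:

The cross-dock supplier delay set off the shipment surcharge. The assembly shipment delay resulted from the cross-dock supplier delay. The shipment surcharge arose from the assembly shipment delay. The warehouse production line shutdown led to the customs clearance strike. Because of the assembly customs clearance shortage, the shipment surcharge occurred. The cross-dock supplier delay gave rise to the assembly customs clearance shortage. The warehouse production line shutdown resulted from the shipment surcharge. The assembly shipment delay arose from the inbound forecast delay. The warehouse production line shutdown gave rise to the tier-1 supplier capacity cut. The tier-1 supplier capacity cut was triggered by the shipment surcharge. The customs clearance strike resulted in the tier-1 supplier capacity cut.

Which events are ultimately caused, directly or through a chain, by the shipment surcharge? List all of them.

Direct effects: the warehouse production line shutdown, the tier-1 supplier capacity cut.
2 steps out: the customs clearance strike.
Not reachable from it: the cross-dock supplier delay, the assembly customs clearance shortage, the assembly shipment delay, the inbound forecast delay.

the customs clearance strike, the tier-1 supplier capacity cut, the warehouse production line shutdown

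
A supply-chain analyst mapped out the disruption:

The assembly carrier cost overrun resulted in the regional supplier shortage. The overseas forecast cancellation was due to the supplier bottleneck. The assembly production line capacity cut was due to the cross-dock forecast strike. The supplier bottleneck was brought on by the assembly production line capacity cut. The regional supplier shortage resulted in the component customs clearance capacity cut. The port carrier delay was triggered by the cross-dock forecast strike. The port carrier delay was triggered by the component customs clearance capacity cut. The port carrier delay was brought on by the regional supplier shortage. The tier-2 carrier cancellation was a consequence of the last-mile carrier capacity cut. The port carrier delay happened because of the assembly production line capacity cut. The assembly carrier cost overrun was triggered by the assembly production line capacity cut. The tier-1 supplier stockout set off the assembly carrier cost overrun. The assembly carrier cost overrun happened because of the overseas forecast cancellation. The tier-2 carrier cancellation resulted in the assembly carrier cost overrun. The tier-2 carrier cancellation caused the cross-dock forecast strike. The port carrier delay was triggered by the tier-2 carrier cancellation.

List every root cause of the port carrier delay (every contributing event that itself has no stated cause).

the last-mile carrier capacity cut, the tier-1 supplier stockout

Tracing upstream from the port carrier delay: the port carrier delay ← the tier-2 carrier cancellation ← the last-mile carrier capacity cut.
A separate upstream branch: the port carrier delay ← the regional supplier shortage ← the assembly carrier cost overrun ← the tier-1 supplier stockout.
Each of those chain origins has no stated cause.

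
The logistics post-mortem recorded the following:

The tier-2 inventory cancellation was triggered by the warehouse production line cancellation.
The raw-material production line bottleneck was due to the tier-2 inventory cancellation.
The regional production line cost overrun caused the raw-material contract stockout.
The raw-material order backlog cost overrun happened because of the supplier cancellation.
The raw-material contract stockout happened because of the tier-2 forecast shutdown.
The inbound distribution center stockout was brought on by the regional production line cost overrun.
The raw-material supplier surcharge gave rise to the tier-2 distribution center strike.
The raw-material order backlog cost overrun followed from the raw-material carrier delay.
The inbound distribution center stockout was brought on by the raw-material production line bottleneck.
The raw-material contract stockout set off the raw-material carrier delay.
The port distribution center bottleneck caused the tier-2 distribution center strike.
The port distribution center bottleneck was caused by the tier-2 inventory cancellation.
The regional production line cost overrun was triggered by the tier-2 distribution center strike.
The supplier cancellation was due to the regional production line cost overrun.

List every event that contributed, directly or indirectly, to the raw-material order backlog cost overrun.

the port distribution center bottleneck, the raw-material carrier delay, the raw-material contract stockout, the raw-material supplier surcharge, the regional production line cost overrun, the supplier cancellation, the tier-2 distribution center strike, the tier-2 forecast shutdown, the tier-2 inventory cancellation, the warehouse production line cancellation

Immediate causes of the raw-material order backlog cost overrun: the supplier cancellation, the raw-material carrier delay.
Further upstream: the raw-material supplier surcharge, the warehouse production line cancellation, the tier-2 inventory cancellation, the port distribution center bottleneck, the tier-2 distribution center strike, the regional production line cost overrun, the tier-2 forecast shutdown, the raw-material contract stockout.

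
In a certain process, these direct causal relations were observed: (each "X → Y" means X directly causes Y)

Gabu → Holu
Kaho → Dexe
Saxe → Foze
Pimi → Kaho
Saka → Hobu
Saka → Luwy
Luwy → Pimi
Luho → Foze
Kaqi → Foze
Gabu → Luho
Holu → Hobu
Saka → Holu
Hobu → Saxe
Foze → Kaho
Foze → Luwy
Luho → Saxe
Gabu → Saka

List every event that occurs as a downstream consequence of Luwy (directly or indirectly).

Direct effects: Pimi.
2 steps out: Kaho.
3 steps out: Dexe.
Not reachable from it: Gabu, Luho, Saka, Holu, Hobu, Saxe, Foze, Kaqi.

Dexe, Kaho, Pimi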